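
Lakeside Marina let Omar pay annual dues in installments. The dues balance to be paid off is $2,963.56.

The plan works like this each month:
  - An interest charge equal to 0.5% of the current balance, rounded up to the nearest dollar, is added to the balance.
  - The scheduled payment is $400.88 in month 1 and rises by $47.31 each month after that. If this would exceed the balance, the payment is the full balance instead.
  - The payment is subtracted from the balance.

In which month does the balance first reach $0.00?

# | Opening | Interest | Payment | End bal
1 | $2,963.56 | $15.00 | $400.88 | $2,577.68
2 | $2,577.68 | $13.00 | $448.19 | $2,142.49
3 | $2,142.49 | $11.00 | $495.50 | $1,657.99
4 | $1,657.99 | $9.00 | $542.81 | $1,124.18
5 | $1,124.18 | $6.00 | $590.12 | $540.06
6 | $540.06 | $3.00 | $543.06 | $0.00
Balance reaches $0.00 in month 6.

6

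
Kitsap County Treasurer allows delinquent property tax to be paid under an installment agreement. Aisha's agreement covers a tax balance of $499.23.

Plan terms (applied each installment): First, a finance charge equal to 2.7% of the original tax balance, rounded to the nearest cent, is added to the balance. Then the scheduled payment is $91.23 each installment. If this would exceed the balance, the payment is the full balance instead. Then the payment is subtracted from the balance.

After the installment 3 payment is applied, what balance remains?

$265.98

Installment 1: $499.23 +$13.48 interest = $512.71; pay $91.23 → $421.48
Installment 2: $421.48 +$13.48 interest = $434.96; pay $91.23 → $343.73
Installment 3: $343.73 +$13.48 interest = $357.21; pay $91.23 → $265.98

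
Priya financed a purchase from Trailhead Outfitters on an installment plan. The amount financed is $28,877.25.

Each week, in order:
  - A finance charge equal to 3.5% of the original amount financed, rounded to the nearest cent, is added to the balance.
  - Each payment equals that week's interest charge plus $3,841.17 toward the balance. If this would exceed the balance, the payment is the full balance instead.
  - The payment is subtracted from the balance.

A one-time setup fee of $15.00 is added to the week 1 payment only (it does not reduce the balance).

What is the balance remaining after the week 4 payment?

$13,512.57

# | Opening | Interest | Payment | Fee | End bal
1 | $28,877.25 | $1,010.70 | $4,851.87 | $15.00 | $25,036.08
2 | $25,036.08 | $1,010.70 | $4,851.87 | — | $21,194.91
3 | $21,194.91 | $1,010.70 | $4,851.87 | — | $17,353.74
4 | $17,353.74 | $1,010.70 | $4,851.87 | — | $13,512.57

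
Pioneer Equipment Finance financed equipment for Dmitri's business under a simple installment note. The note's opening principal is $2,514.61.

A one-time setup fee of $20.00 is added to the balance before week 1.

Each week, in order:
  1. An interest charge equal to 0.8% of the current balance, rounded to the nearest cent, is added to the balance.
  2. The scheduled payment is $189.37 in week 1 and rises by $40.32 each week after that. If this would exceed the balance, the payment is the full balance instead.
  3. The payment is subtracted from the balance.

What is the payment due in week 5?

$350.65

Week 1: opening $2,534.61; interest $20.28 → $2,554.89; payment $189.37; balance $2,365.52
Week 2: opening $2,365.52; interest $18.92 → $2,384.44; payment $229.69; balance $2,154.75
Week 3: opening $2,154.75; interest $17.24 → $2,171.99; payment $270.01; balance $1,901.98
Week 4: opening $1,901.98; interest $15.22 → $1,917.20; payment $310.33; balance $1,606.87
Week 5: opening $1,606.87; interest $12.85 → $1,619.72; payment $350.65; balance $1,269.07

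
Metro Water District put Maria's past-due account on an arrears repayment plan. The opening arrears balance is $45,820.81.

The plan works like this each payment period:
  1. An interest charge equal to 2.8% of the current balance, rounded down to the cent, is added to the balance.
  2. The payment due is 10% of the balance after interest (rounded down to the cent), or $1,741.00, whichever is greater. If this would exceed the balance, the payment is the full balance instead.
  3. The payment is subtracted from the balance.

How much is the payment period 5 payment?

$3,451.42

Payment period 1: opening $45,820.81; interest $1,282.98 → $47,103.79; payment $4,710.37; balance $42,393.42
Payment period 2: opening $42,393.42; interest $1,187.01 → $43,580.43; payment $4,358.04; balance $39,222.39
Payment period 3: opening $39,222.39; interest $1,098.22 → $40,320.61; payment $4,032.06; balance $36,288.55
Payment period 4: opening $36,288.55; interest $1,016.07 → $37,304.62; payment $3,730.46; balance $33,574.16
Payment period 5: opening $33,574.16; interest $940.07 → $34,514.23; payment $3,451.42; balance $31,062.81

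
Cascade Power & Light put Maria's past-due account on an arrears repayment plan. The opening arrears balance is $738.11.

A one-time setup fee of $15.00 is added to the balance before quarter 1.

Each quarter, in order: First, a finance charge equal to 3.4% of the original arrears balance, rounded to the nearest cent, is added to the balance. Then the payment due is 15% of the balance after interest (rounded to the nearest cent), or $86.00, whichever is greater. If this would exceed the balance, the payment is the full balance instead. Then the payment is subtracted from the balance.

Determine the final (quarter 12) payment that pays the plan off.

Quarter 1: opening $753.11; interest $25.10 → $778.21; payment $116.73; balance $661.48
Quarter 2: opening $661.48; interest $25.10 → $686.58; payment $102.99; balance $583.59
Quarter 3: opening $583.59; interest $25.10 → $608.69; payment $91.30; balance $517.39
Quarter 4: opening $517.39; interest $25.10 → $542.49; payment $86.00; balance $456.49
Quarter 5: opening $456.49; interest $25.10 → $481.59; payment $86.00; balance $395.59
Quarter 6: opening $395.59; interest $25.10 → $420.69; payment $86.00; balance $334.69
Quarter 7: opening $334.69; interest $25.10 → $359.79; payment $86.00; balance $273.79
Quarter 8: opening $273.79; interest $25.10 → $298.89; payment $86.00; balance $212.89
Quarter 9: opening $212.89; interest $25.10 → $237.99; payment $86.00; balance $151.99
Quarter 10: opening $151.99; interest $25.10 → $177.09; payment $86.00; balance $91.09
Quarter 11: opening $91.09; interest $25.10 → $116.19; payment $86.00; balance $30.19
Quarter 12: opening $30.19; interest $25.10 → $55.29; payment $55.29; balance $0.00

$55.29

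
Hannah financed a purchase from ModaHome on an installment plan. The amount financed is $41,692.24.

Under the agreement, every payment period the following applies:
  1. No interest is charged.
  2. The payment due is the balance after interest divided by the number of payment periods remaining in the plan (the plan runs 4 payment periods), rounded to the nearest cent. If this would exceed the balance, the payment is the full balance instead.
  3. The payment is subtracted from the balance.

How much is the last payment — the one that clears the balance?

Payment period 1: opening $41,692.24; payment $10,423.06; balance $31,269.18
Payment period 2: opening $31,269.18; payment $10,423.06; balance $20,846.12
Payment period 3: opening $20,846.12; payment $10,423.06; balance $10,423.06
Payment period 4: opening $10,423.06; payment $10,423.06; balance $0.00

$10,423.06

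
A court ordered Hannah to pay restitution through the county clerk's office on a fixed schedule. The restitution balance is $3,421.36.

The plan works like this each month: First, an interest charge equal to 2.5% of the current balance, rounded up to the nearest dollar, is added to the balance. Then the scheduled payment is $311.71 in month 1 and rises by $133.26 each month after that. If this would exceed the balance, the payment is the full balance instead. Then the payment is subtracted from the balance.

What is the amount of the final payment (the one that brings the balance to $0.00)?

Month 1: opening $3,421.36; interest $86.00 → $3,507.36; payment $311.71; balance $3,195.65
Month 2: opening $3,195.65; interest $80.00 → $3,275.65; payment $444.97; balance $2,830.68
Month 3: opening $2,830.68; interest $71.00 → $2,901.68; payment $578.23; balance $2,323.45
Month 4: opening $2,323.45; interest $59.00 → $2,382.45; payment $711.49; balance $1,670.96
Month 5: opening $1,670.96; interest $42.00 → $1,712.96; payment $844.75; balance $868.21
Month 6: opening $868.21; interest $22.00 → $890.21; payment $890.21; balance $0.00

$890.21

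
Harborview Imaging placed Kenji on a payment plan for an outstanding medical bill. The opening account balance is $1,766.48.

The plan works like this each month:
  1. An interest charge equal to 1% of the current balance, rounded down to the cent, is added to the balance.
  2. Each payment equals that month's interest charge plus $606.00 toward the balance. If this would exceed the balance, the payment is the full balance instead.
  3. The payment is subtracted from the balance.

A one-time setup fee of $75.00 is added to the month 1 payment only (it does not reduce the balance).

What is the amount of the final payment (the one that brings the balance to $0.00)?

# | Opening | Interest | Payment | Fee | End bal
1 | $1,766.48 | $17.66 | $623.66 | $75.00 | $1,160.48
2 | $1,160.48 | $11.60 | $617.60 | — | $554.48
3 | $554.48 | $5.54 | $560.02 | — | $0.00

$560.02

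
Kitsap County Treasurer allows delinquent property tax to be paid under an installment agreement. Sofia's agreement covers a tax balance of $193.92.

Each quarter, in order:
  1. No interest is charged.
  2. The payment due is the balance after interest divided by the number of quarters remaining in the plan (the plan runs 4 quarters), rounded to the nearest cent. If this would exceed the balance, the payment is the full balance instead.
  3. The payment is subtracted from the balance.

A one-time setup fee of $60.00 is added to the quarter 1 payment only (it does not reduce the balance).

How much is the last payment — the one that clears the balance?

Quarter 1: $193.92 − $48.48 (+ $60.00 fee) → $145.44
Quarter 2: $145.44 − $48.48 → $96.96
Quarter 3: $96.96 − $48.48 → $48.48
Quarter 4: $48.48 − $48.48 → $0.00

$48.48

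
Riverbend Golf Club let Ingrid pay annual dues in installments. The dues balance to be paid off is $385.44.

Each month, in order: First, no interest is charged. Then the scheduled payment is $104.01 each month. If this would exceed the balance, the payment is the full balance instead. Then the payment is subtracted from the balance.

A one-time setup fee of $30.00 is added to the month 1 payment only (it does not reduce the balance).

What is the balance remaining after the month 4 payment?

$0.00

# | Opening | Payment | Fee | End bal
1 | $385.44 | $104.01 | $30.00 | $281.43
2 | $281.43 | $104.01 | — | $177.42
3 | $177.42 | $104.01 | — | $73.41
4 | $73.41 | $73.41 | — | $0.00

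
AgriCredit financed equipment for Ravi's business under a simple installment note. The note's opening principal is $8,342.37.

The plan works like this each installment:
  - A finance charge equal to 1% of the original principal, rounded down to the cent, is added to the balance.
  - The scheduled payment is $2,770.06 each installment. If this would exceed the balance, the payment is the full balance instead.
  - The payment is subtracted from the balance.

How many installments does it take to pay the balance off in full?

Installment 1: $8,342.37 +$83.42 interest = $8,425.79; pay $2,770.06 → $5,655.73
Installment 2: $5,655.73 +$83.42 interest = $5,739.15; pay $2,770.06 → $2,969.09
Installment 3: $2,969.09 +$83.42 interest = $3,052.51; pay $2,770.06 → $282.45
Installment 4: $282.45 +$83.42 interest = $365.87; pay $365.87 → $0.00
Balance reaches $0.00 in installment 4.

4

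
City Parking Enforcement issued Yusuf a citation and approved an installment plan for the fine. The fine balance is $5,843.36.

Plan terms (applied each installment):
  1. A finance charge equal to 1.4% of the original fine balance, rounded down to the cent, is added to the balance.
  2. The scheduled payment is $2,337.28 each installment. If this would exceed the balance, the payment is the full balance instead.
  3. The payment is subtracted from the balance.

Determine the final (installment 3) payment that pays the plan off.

$1,414.20

Installment 1: $5,843.36 +$81.80 interest = $5,925.16; pay $2,337.28 → $3,587.88
Installment 2: $3,587.88 +$81.80 interest = $3,669.68; pay $2,337.28 → $1,332.40
Installment 3: $1,332.40 +$81.80 interest = $1,414.20; pay $1,414.20 → $0.00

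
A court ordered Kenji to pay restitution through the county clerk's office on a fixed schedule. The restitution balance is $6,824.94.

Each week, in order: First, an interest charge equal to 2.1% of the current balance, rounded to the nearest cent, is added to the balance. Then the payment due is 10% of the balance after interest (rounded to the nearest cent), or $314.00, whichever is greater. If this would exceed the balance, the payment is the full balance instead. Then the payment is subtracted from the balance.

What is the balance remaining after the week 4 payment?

$4,865.99

Week 1: opening $6,824.94; interest $143.32 → $6,968.26; payment $696.83; balance $6,271.43
Week 2: opening $6,271.43; interest $131.70 → $6,403.13; payment $640.31; balance $5,762.82
Week 3: opening $5,762.82; interest $121.02 → $5,883.84; payment $588.38; balance $5,295.46
Week 4: opening $5,295.46; interest $111.20 → $5,406.66; payment $540.67; balance $4,865.99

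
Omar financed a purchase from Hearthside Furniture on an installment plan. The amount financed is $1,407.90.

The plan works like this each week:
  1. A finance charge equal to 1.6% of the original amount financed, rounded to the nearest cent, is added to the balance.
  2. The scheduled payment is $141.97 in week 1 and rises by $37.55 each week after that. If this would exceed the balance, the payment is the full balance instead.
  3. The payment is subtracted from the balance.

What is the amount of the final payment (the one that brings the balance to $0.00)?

$150.54

Week 1: opening $1,407.90; interest $22.53 → $1,430.43; payment $141.97; balance $1,288.46
Week 2: opening $1,288.46; interest $22.53 → $1,310.99; payment $179.52; balance $1,131.47
Week 3: opening $1,131.47; interest $22.53 → $1,154.00; payment $217.07; balance $936.93
Week 4: opening $936.93; interest $22.53 → $959.46; payment $254.62; balance $704.84
Week 5: opening $704.84; interest $22.53 → $727.37; payment $292.17; balance $435.20
Week 6: opening $435.20; interest $22.53 → $457.73; payment $329.72; balance $128.01
Week 7: opening $128.01; interest $22.53 → $150.54; payment $150.54; balance $0.00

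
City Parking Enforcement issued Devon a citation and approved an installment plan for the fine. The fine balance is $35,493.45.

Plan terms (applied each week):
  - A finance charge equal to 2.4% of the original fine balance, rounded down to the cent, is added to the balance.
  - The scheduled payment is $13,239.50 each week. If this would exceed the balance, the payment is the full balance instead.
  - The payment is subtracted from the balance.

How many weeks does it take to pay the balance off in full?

Week 1: opening $35,493.45; interest $851.84 → $36,345.29; payment $13,239.50; balance $23,105.79
Week 2: opening $23,105.79; interest $851.84 → $23,957.63; payment $13,239.50; balance $10,718.13
Week 3: opening $10,718.13; interest $851.84 → $11,569.97; payment $11,569.97; balance $0.00
Balance reaches $0.00 in week 3.

3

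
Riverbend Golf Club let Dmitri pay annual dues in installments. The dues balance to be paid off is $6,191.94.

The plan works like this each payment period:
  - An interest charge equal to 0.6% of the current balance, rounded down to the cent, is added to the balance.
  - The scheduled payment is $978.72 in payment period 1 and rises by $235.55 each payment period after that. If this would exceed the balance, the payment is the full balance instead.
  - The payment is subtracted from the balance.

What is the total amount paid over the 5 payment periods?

$6,306.67

# | Opening | Interest | Payment | End bal
1 | $6,191.94 | $37.15 | $978.72 | $5,250.37
2 | $5,250.37 | $31.50 | $1,214.27 | $4,067.60
3 | $4,067.60 | $24.40 | $1,449.82 | $2,642.18
4 | $2,642.18 | $15.85 | $1,685.37 | $972.66
5 | $972.66 | $5.83 | $978.49 | $0.00
Total paid: $6,306.67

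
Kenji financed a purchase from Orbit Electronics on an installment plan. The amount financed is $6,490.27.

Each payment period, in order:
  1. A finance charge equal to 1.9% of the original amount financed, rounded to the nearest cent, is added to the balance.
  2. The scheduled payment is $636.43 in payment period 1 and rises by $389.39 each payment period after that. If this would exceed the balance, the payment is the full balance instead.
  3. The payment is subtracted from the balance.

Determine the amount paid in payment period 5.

$2,193.99

# | Opening | Interest | Payment | End bal
1 | $6,490.27 | $123.32 | $636.43 | $5,977.16
2 | $5,977.16 | $123.32 | $1,025.82 | $5,074.66
3 | $5,074.66 | $123.32 | $1,415.21 | $3,782.77
4 | $3,782.77 | $123.32 | $1,804.60 | $2,101.49
5 | $2,101.49 | $123.32 | $2,193.99 | $30.82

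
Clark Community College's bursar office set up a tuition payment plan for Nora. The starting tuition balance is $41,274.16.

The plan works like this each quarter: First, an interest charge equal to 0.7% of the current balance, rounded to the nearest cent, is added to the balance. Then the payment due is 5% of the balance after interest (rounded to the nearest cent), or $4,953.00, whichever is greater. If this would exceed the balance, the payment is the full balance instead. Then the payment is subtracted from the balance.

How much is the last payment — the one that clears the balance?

$3,055.68

Quarter 1: opening $41,274.16; interest $288.92 → $41,563.08; payment $4,953.00; balance $36,610.08
Quarter 2: opening $36,610.08; interest $256.27 → $36,866.35; payment $4,953.00; balance $31,913.35
Quarter 3: opening $31,913.35; interest $223.39 → $32,136.74; payment $4,953.00; balance $27,183.74
Quarter 4: opening $27,183.74; interest $190.29 → $27,374.03; payment $4,953.00; balance $22,421.03
Quarter 5: opening $22,421.03; interest $156.95 → $22,577.98; payment $4,953.00; balance $17,624.98
Quarter 6: opening $17,624.98; interest $123.37 → $17,748.35; payment $4,953.00; balance $12,795.35
Quarter 7: opening $12,795.35; interest $89.57 → $12,884.92; payment $4,953.00; balance $7,931.92
Quarter 8: opening $7,931.92; interest $55.52 → $7,987.44; payment $4,953.00; balance $3,034.44
Quarter 9: opening $3,034.44; interest $21.24 → $3,055.68; payment $3,055.68; balance $0.00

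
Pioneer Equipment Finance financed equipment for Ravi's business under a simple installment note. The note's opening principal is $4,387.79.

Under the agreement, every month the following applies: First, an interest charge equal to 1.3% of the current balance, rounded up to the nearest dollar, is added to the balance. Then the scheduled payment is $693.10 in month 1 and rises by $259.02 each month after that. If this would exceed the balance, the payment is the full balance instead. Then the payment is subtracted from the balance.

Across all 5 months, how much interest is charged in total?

$170.00

Month 1: opening $4,387.79; interest $58.00 → $4,445.79; payment $693.10; balance $3,752.69
Month 2: opening $3,752.69; interest $49.00 → $3,801.69; payment $952.12; balance $2,849.57
Month 3: opening $2,849.57; interest $38.00 → $2,887.57; payment $1,211.14; balance $1,676.43
Month 4: opening $1,676.43; interest $22.00 → $1,698.43; payment $1,470.16; balance $228.27
Month 5: opening $228.27; interest $3.00 → $231.27; payment $231.27; balance $0.00
Total interest: $58.00 + $49.00 + $38.00 + $22.00 + $3.00 = $170.00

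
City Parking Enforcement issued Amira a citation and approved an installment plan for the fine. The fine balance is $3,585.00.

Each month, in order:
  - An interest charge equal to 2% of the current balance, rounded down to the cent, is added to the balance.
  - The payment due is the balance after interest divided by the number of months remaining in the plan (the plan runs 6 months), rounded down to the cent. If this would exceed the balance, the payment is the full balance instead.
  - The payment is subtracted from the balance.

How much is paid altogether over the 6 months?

Month 1: opening $3,585.00; interest $71.70 → $3,656.70; payment $609.45; balance $3,047.25
Month 2: opening $3,047.25; interest $60.94 → $3,108.19; payment $621.63; balance $2,486.56
Month 3: opening $2,486.56; interest $49.73 → $2,536.29; payment $634.07; balance $1,902.22
Month 4: opening $1,902.22; interest $38.04 → $1,940.26; payment $646.75; balance $1,293.51
Month 5: opening $1,293.51; interest $25.87 → $1,319.38; payment $659.69; balance $659.69
Month 6: opening $659.69; interest $13.19 → $672.88; payment $672.88; balance $0.00
Total paid: $3,844.47

$3,844.47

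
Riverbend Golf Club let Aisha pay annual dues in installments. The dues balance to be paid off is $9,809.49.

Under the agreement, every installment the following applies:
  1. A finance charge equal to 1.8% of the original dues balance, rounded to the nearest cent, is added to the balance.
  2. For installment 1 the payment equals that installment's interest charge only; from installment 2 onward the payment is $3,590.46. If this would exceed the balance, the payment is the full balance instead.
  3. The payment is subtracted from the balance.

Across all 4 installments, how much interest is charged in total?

$706.28

Installment 1: $9,809.49 +$176.57 interest = $9,986.06; pay $176.57 → $9,809.49
Installment 2: $9,809.49 +$176.57 interest = $9,986.06; pay $3,590.46 → $6,395.60
Installment 3: $6,395.60 +$176.57 interest = $6,572.17; pay $3,590.46 → $2,981.71
Installment 4: $2,981.71 +$176.57 interest = $3,158.28; pay $3,158.28 → $0.00
Total interest: $176.57 + $176.57 + $176.57 + $176.57 = $706.28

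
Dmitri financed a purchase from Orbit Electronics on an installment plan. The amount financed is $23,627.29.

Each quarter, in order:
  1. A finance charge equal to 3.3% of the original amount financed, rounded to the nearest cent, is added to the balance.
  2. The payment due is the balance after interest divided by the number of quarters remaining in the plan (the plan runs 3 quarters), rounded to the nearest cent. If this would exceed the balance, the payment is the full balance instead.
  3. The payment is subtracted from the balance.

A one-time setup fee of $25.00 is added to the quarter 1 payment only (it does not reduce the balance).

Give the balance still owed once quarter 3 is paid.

$0.00

Quarter 1: $23,627.29 +$779.70 interest = $24,406.99; pay $8,135.66 (+ $25.00 fee) → $16,271.33
Quarter 2: $16,271.33 +$779.70 interest = $17,051.03; pay $8,525.52 → $8,525.51
Quarter 3: $8,525.51 +$779.70 interest = $9,305.21; pay $9,305.21 → $0.00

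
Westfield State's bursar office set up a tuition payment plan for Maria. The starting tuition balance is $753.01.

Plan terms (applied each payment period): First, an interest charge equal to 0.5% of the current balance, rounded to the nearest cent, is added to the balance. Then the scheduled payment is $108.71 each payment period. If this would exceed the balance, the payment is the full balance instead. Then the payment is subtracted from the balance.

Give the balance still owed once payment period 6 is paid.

Payment period 1: $753.01 +$3.77 interest = $756.78; pay $108.71 → $648.07
Payment period 2: $648.07 +$3.24 interest = $651.31; pay $108.71 → $542.60
Payment period 3: $542.60 +$2.71 interest = $545.31; pay $108.71 → $436.60
Payment period 4: $436.60 +$2.18 interest = $438.78; pay $108.71 → $330.07
Payment period 5: $330.07 +$1.65 interest = $331.72; pay $108.71 → $223.01
Payment period 6: $223.01 +$1.12 interest = $224.13; pay $108.71 → $115.42

$115.42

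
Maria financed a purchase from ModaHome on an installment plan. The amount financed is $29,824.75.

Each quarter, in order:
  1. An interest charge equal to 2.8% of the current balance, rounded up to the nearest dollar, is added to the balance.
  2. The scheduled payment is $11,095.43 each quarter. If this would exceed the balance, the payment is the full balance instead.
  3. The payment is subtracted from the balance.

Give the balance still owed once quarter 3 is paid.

# | Opening | Interest | Payment | End bal
1 | $29,824.75 | $836.00 | $11,095.43 | $19,565.32
2 | $19,565.32 | $548.00 | $11,095.43 | $9,017.89
3 | $9,017.89 | $253.00 | $9,270.89 | $0.00

$0.00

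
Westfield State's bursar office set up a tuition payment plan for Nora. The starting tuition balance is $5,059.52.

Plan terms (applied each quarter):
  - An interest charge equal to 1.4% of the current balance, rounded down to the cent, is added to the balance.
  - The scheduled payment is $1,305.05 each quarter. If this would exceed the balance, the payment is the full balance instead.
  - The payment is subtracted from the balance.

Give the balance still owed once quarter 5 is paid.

$0.00

Quarter 1: opening $5,059.52; interest $70.83 → $5,130.35; payment $1,305.05; balance $3,825.30
Quarter 2: opening $3,825.30; interest $53.55 → $3,878.85; payment $1,305.05; balance $2,573.80
Quarter 3: opening $2,573.80; interest $36.03 → $2,609.83; payment $1,305.05; balance $1,304.78
Quarter 4: opening $1,304.78; interest $18.26 → $1,323.04; payment $1,305.05; balance $17.99
Quarter 5: opening $17.99; interest $0.25 → $18.24; payment $18.24; balance $0.00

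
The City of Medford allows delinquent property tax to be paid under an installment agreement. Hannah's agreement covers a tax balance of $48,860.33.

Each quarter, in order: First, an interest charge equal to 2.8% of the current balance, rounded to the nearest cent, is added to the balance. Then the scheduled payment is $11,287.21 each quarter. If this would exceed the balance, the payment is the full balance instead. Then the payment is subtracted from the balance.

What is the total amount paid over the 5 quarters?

$52,844.56

# | Opening | Interest | Payment | End bal
1 | $48,860.33 | $1,368.09 | $11,287.21 | $38,941.21
2 | $38,941.21 | $1,090.35 | $11,287.21 | $28,744.35
3 | $28,744.35 | $804.84 | $11,287.21 | $18,261.98
4 | $18,261.98 | $511.34 | $11,287.21 | $7,486.11
5 | $7,486.11 | $209.61 | $7,695.72 | $0.00
Total paid: $52,844.56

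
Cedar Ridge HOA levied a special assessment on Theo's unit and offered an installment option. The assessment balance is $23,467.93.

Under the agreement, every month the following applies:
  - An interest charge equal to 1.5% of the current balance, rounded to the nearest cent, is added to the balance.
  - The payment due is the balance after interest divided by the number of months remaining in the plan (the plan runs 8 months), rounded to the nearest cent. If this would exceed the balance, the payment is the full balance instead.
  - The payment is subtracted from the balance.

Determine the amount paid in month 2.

Month 1: opening $23,467.93; interest $352.02 → $23,819.95; payment $2,977.49; balance $20,842.46
Month 2: opening $20,842.46; interest $312.64 → $21,155.10; payment $3,022.16; balance $18,132.94

$3,022.16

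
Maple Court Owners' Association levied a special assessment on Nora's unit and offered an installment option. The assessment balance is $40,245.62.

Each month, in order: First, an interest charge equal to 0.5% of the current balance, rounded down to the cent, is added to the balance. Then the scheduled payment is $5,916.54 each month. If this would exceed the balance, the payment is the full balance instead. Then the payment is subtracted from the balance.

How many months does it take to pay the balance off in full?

# | Opening | Interest | Payment | End bal
1 | $40,245.62 | $201.22 | $5,916.54 | $34,530.30
2 | $34,530.30 | $172.65 | $5,916.54 | $28,786.41
3 | $28,786.41 | $143.93 | $5,916.54 | $23,013.80
4 | $23,013.80 | $115.06 | $5,916.54 | $17,212.32
5 | $17,212.32 | $86.06 | $5,916.54 | $11,381.84
6 | $11,381.84 | $56.90 | $5,916.54 | $5,522.20
7 | $5,522.20 | $27.61 | $5,549.81 | $0.00
Balance reaches $0.00 in month 7.

7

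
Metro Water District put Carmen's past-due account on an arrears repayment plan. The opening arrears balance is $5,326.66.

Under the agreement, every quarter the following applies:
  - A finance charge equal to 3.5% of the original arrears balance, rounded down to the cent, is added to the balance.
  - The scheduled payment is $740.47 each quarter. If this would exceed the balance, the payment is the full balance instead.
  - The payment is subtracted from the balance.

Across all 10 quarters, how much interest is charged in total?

$1,864.30

Quarter 1: opening $5,326.66; interest $186.43 → $5,513.09; payment $740.47; balance $4,772.62
Quarter 2: opening $4,772.62; interest $186.43 → $4,959.05; payment $740.47; balance $4,218.58
Quarter 3: opening $4,218.58; interest $186.43 → $4,405.01; payment $740.47; balance $3,664.54
Quarter 4: opening $3,664.54; interest $186.43 → $3,850.97; payment $740.47; balance $3,110.50
Quarter 5: opening $3,110.50; interest $186.43 → $3,296.93; payment $740.47; balance $2,556.46
Quarter 6: opening $2,556.46; interest $186.43 → $2,742.89; payment $740.47; balance $2,002.42
Quarter 7: opening $2,002.42; interest $186.43 → $2,188.85; payment $740.47; balance $1,448.38
Quarter 8: opening $1,448.38; interest $186.43 → $1,634.81; payment $740.47; balance $894.34
Quarter 9: opening $894.34; interest $186.43 → $1,080.77; payment $740.47; balance $340.30
Quarter 10: opening $340.30; interest $186.43 → $526.73; payment $526.73; balance $0.00
Total interest: $186.43 + $186.43 + $186.43 + $186.43 + $186.43 + $186.43 + $186.43 + $186.43 + $186.43 + $186.43 = $1,864.30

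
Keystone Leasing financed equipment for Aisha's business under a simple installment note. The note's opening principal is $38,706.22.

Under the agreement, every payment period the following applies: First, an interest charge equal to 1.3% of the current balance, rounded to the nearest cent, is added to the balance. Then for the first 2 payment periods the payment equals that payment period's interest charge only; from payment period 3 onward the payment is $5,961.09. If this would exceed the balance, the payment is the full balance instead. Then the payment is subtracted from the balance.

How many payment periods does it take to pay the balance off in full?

# | Opening | Interest | Payment | End bal
1 | $38,706.22 | $503.18 | $503.18 | $38,706.22
2 | $38,706.22 | $503.18 | $503.18 | $38,706.22
3 | $38,706.22 | $503.18 | $5,961.09 | $33,248.31
4 | $33,248.31 | $432.23 | $5,961.09 | $27,719.45
5 | $27,719.45 | $360.35 | $5,961.09 | $22,118.71
6 | $22,118.71 | $287.54 | $5,961.09 | $16,445.16
7 | $16,445.16 | $213.79 | $5,961.09 | $10,697.86
8 | $10,697.86 | $139.07 | $5,961.09 | $4,875.84
9 | $4,875.84 | $63.39 | $4,939.23 | $0.00
Balance reaches $0.00 in payment period 9.

9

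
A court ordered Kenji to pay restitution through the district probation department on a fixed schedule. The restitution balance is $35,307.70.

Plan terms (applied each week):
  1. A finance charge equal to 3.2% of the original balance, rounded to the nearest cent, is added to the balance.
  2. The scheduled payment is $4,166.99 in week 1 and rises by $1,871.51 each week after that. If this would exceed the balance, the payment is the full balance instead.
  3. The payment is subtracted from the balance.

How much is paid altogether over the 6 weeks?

Week 1: $35,307.70 +$1,129.85 interest = $36,437.55; pay $4,166.99 → $32,270.56
Week 2: $32,270.56 +$1,129.85 interest = $33,400.41; pay $6,038.50 → $27,361.91
Week 3: $27,361.91 +$1,129.85 interest = $28,491.76; pay $7,910.01 → $20,581.75
Week 4: $20,581.75 +$1,129.85 interest = $21,711.60; pay $9,781.52 → $11,930.08
Week 5: $11,930.08 +$1,129.85 interest = $13,059.93; pay $11,653.03 → $1,406.90
Week 6: $1,406.90 +$1,129.85 interest = $2,536.75; pay $2,536.75 → $0.00
Total paid: $42,086.80

$42,086.80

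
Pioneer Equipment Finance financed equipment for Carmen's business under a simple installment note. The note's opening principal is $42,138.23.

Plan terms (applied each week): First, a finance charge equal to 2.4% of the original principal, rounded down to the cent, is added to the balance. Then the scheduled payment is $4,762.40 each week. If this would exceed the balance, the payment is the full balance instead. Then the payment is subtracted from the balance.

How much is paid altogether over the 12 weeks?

# | Opening | Interest | Payment | End bal
1 | $42,138.23 | $1,011.31 | $4,762.40 | $38,387.14
2 | $38,387.14 | $1,011.31 | $4,762.40 | $34,636.05
3 | $34,636.05 | $1,011.31 | $4,762.40 | $30,884.96
4 | $30,884.96 | $1,011.31 | $4,762.40 | $27,133.87
5 | $27,133.87 | $1,011.31 | $4,762.40 | $23,382.78
6 | $23,382.78 | $1,011.31 | $4,762.40 | $19,631.69
7 | $19,631.69 | $1,011.31 | $4,762.40 | $15,880.60
8 | $15,880.60 | $1,011.31 | $4,762.40 | $12,129.51
9 | $12,129.51 | $1,011.31 | $4,762.40 | $8,378.42
10 | $8,378.42 | $1,011.31 | $4,762.40 | $4,627.33
11 | $4,627.33 | $1,011.31 | $4,762.40 | $876.24
12 | $876.24 | $1,011.31 | $1,887.55 | $0.00
Total paid: $54,273.95

$54,273.95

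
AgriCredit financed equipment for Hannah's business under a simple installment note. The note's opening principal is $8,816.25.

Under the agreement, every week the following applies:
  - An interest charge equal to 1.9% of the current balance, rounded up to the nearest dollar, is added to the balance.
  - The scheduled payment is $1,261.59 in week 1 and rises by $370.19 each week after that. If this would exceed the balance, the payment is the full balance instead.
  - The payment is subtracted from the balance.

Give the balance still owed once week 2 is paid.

$6,237.88

# | Opening | Interest | Payment | End bal
1 | $8,816.25 | $168.00 | $1,261.59 | $7,722.66
2 | $7,722.66 | $147.00 | $1,631.78 | $6,237.88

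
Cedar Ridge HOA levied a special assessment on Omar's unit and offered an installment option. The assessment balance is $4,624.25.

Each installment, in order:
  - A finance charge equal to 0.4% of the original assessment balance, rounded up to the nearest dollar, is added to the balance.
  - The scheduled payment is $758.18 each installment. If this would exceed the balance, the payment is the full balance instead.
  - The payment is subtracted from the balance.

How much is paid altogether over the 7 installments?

Installment 1: $4,624.25 +$19.00 interest = $4,643.25; pay $758.18 → $3,885.07
Installment 2: $3,885.07 +$19.00 interest = $3,904.07; pay $758.18 → $3,145.89
Installment 3: $3,145.89 +$19.00 interest = $3,164.89; pay $758.18 → $2,406.71
Installment 4: $2,406.71 +$19.00 interest = $2,425.71; pay $758.18 → $1,667.53
Installment 5: $1,667.53 +$19.00 interest = $1,686.53; pay $758.18 → $928.35
Installment 6: $928.35 +$19.00 interest = $947.35; pay $758.18 → $189.17
Installment 7: $189.17 +$19.00 interest = $208.17; pay $208.17 → $0.00
Total paid: $4,757.25

$4,757.25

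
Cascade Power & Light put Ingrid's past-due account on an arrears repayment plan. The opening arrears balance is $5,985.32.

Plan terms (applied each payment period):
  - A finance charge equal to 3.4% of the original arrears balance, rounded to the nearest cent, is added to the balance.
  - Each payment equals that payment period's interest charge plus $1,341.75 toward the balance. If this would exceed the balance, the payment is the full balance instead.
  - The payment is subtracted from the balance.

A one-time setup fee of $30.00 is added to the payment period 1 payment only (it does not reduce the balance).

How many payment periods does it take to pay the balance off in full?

5

Payment period 1: opening $5,985.32; interest $203.50 → $6,188.82; payment $1,545.25 (+ $30.00 fee); balance $4,643.57
Payment period 2: opening $4,643.57; interest $203.50 → $4,847.07; payment $1,545.25; balance $3,301.82
Payment period 3: opening $3,301.82; interest $203.50 → $3,505.32; payment $1,545.25; balance $1,960.07
Payment period 4: opening $1,960.07; interest $203.50 → $2,163.57; payment $1,545.25; balance $618.32
Payment period 5: opening $618.32; interest $203.50 → $821.82; payment $821.82; balance $0.00
Balance reaches $0.00 in payment period 5.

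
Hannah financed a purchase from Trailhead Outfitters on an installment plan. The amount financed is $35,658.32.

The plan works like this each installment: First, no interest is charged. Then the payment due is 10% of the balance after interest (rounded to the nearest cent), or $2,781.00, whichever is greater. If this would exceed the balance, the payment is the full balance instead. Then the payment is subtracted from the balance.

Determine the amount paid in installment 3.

Installment 1: opening $35,658.32; payment $3,565.83; balance $32,092.49
Installment 2: opening $32,092.49; payment $3,209.25; balance $28,883.24
Installment 3: opening $28,883.24; payment $2,888.32; balance $25,994.92

$2,888.32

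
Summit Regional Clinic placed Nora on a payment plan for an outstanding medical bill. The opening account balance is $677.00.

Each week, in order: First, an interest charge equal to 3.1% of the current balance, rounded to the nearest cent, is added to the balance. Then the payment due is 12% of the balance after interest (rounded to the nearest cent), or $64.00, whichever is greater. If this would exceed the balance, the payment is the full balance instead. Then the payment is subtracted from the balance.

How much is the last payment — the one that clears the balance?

# | Opening | Interest | Payment | End bal
1 | $677.00 | $20.99 | $83.76 | $614.23
2 | $614.23 | $19.04 | $75.99 | $557.28
3 | $557.28 | $17.28 | $68.95 | $505.61
4 | $505.61 | $15.67 | $64.00 | $457.28
5 | $457.28 | $14.18 | $64.00 | $407.46
6 | $407.46 | $12.63 | $64.00 | $356.09
7 | $356.09 | $11.04 | $64.00 | $303.13
8 | $303.13 | $9.40 | $64.00 | $248.53
9 | $248.53 | $7.70 | $64.00 | $192.23
10 | $192.23 | $5.96 | $64.00 | $134.19
11 | $134.19 | $4.16 | $64.00 | $74.35
12 | $74.35 | $2.30 | $64.00 | $12.65
13 | $12.65 | $0.39 | $13.04 | $0.00

$13.04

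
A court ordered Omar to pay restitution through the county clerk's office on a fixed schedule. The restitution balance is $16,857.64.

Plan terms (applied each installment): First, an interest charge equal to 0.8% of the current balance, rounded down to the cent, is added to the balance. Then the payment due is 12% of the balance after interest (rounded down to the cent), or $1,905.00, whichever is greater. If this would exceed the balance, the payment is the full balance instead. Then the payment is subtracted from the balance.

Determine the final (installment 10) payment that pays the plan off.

Installment 1: opening $16,857.64; interest $134.86 → $16,992.50; payment $2,039.10; balance $14,953.40
Installment 2: opening $14,953.40; interest $119.62 → $15,073.02; payment $1,905.00; balance $13,168.02
Installment 3: opening $13,168.02; interest $105.34 → $13,273.36; payment $1,905.00; balance $11,368.36
Installment 4: opening $11,368.36; interest $90.94 → $11,459.30; payment $1,905.00; balance $9,554.30
Installment 5: opening $9,554.30; interest $76.43 → $9,630.73; payment $1,905.00; balance $7,725.73
Installment 6: opening $7,725.73; interest $61.80 → $7,787.53; payment $1,905.00; balance $5,882.53
Installment 7: opening $5,882.53; interest $47.06 → $5,929.59; payment $1,905.00; balance $4,024.59
Installment 8: opening $4,024.59; interest $32.19 → $4,056.78; payment $1,905.00; balance $2,151.78
Installment 9: opening $2,151.78; interest $17.21 → $2,168.99; payment $1,905.00; balance $263.99
Installment 10: opening $263.99; interest $2.11 → $266.10; payment $266.10; balance $0.00

$266.10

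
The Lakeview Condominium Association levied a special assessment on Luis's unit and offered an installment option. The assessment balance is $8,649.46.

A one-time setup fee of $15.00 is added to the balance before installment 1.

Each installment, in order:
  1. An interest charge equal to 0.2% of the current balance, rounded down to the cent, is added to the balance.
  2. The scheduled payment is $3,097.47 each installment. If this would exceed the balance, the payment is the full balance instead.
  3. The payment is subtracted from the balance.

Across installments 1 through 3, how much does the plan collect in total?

$8,697.93

# | Opening | Interest | Payment | End bal
1 | $8,664.46 | $17.32 | $3,097.47 | $5,584.31
2 | $5,584.31 | $11.16 | $3,097.47 | $2,498.00
3 | $2,498.00 | $4.99 | $2,502.99 | $0.00
Total paid: $8,697.93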